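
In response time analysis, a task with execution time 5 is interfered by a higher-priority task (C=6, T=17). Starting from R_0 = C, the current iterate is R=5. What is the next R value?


R_next = C + ceil(R_prev / T_hp) * C_hp
ceil(5 / 17) = ceil(0.2941) = 1
Interference = 1 * 6 = 6
R_next = 5 + 6 = 11

11


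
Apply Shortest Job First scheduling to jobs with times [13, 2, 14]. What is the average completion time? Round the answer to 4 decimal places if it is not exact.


SJF order (ascending): [2, 13, 14]
Completion times:
  Job 1: burst=2, C=2
  Job 2: burst=13, C=15
  Job 3: burst=14, C=29
Average completion = 46/3 = 15.3333

15.3333


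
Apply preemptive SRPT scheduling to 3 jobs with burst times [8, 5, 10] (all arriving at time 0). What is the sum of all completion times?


Since all jobs arrive at t=0, SRPT equals SPT ordering.
SPT order: [5, 8, 10]
Completion times:
  Job 1: p=5, C=5
  Job 2: p=8, C=13
  Job 3: p=10, C=23
Total completion time = 5 + 13 + 23 = 41

41


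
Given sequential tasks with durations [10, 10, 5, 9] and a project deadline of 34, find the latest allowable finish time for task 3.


LF(activity 3) = deadline - sum of successor durations
Successors: activities 4 through 4 with durations [9]
Sum of successor durations = 9
LF = 34 - 9 = 25

25


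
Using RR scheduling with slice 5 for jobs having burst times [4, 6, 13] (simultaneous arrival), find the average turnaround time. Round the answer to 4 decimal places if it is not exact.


Time quantum = 5
Execution trace:
  J1 runs 4 units, time = 4
  J2 runs 5 units, time = 9
  J3 runs 5 units, time = 14
  J2 runs 1 units, time = 15
  J3 runs 5 units, time = 20
  J3 runs 3 units, time = 23
Finish times: [4, 15, 23]
Average turnaround = 42/3 = 14.0

14.0


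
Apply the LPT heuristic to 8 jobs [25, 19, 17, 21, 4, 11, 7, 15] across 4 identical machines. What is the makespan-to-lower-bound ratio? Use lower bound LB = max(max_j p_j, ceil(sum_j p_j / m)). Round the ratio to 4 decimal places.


LPT order: [25, 21, 19, 17, 15, 11, 7, 4]
Machine loads after assignment: [29, 28, 30, 32]
LPT makespan = 32
Lower bound = max(max_job, ceil(total/4)) = max(25, 30) = 30
Ratio = 32 / 30 = 1.0667

1.0667


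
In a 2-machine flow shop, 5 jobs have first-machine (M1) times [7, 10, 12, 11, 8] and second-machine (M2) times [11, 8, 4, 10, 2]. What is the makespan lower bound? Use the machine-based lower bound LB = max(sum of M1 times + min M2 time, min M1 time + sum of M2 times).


LB1 = sum(M1 times) + min(M2 times) = 48 + 2 = 50
LB2 = min(M1 times) + sum(M2 times) = 7 + 35 = 42
Lower bound = max(LB1, LB2) = max(50, 42) = 50

50


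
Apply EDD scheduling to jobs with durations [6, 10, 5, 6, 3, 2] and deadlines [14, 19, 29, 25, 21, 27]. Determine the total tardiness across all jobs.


Sort by due date (EDD order): [(6, 14), (10, 19), (3, 21), (6, 25), (2, 27), (5, 29)]
Compute completion times and tardiness:
  Job 1: p=6, d=14, C=6, tardiness=max(0,6-14)=0
  Job 2: p=10, d=19, C=16, tardiness=max(0,16-19)=0
  Job 3: p=3, d=21, C=19, tardiness=max(0,19-21)=0
  Job 4: p=6, d=25, C=25, tardiness=max(0,25-25)=0
  Job 5: p=2, d=27, C=27, tardiness=max(0,27-27)=0
  Job 6: p=5, d=29, C=32, tardiness=max(0,32-29)=3
Total tardiness = 3

3


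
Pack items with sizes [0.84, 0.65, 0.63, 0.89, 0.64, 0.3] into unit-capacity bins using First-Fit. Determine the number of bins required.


Place items sequentially using First-Fit:
  Item 0.84 -> new Bin 1
  Item 0.65 -> new Bin 2
  Item 0.63 -> new Bin 3
  Item 0.89 -> new Bin 4
  Item 0.64 -> new Bin 5
  Item 0.3 -> Bin 2 (now 0.95)
Total bins used = 5

5


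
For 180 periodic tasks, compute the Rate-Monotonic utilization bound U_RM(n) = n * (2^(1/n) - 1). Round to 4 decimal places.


Compute 2^(1/180) = 1.0038582416
Subtract 1: 1.0038582416 - 1 = 0.0038582416
Multiply by n: 180 * 0.0038582416 = 0.6944834880
Round to 4 dp: 0.6945

0.6945


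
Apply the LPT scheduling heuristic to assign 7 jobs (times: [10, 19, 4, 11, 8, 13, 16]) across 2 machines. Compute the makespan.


Sort jobs in decreasing order (LPT): [19, 16, 13, 11, 10, 8, 4]
Assign each job to the least loaded machine:
  Machine 1: jobs [19, 11, 8, 4], load = 42
  Machine 2: jobs [16, 13, 10], load = 39
Makespan = max load = 42

42


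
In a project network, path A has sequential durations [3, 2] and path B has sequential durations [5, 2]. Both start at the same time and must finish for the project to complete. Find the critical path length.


Path A total = 3 + 2 = 5
Path B total = 5 + 2 = 7
Critical path = longest path = max(5, 7) = 7

7


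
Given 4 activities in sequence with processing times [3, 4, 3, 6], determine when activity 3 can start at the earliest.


Activity 3 starts after activities 1 through 2 complete.
Predecessor durations: [3, 4]
ES = 3 + 4 = 7

7


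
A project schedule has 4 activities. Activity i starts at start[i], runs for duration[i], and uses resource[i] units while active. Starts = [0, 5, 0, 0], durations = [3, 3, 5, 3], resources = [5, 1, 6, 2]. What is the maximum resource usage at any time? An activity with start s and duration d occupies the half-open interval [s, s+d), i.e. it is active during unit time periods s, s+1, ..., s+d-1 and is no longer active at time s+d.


Each activity i is active on [start_i, start_i + duration_i).
Compute total resource usage per time slot:
  t=0: active resources = [5, 6, 2], total = 13
  t=1: active resources = [5, 6, 2], total = 13
  t=2: active resources = [5, 6, 2], total = 13
  t=3: active resources = [6], total = 6
  t=4: active resources = [6], total = 6
  t=5: active resources = [1], total = 1
  t=6: active resources = [1], total = 1
  t=7: active resources = [1], total = 1
Peak resource demand = 13

13


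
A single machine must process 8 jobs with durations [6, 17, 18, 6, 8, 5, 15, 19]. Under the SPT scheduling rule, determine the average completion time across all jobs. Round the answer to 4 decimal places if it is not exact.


Sort jobs by processing time (SPT order): [5, 6, 6, 8, 15, 17, 18, 19]
Compute completion times sequentially:
  Job 1: processing = 5, completes at 5
  Job 2: processing = 6, completes at 11
  Job 3: processing = 6, completes at 17
  Job 4: processing = 8, completes at 25
  Job 5: processing = 15, completes at 40
  Job 6: processing = 17, completes at 57
  Job 7: processing = 18, completes at 75
  Job 8: processing = 19, completes at 94
Sum of completion times = 324
Average completion time = 324/8 = 40.5

40.5


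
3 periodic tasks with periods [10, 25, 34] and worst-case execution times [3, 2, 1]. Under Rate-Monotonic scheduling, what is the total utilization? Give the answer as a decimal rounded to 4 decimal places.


Compute individual utilizations (exact fractions):
  Task 1: C/T = 3/10 (approx. 0.3)
  Task 2: C/T = 2/25 (approx. 0.08)
  Task 3: C/T = 1/34 (approx. 0.0294)
Total utilization U = 3/10 + 2/25 + 1/34 = 174/425
Rounded to 4 decimal places: U = 0.4094
RM (Liu & Layland) bound for 3 tasks = 0.779763; compare with U = 174/425 (approx. 0.409412)
U <= bound, so schedulable by RM sufficient condition.

0.4094


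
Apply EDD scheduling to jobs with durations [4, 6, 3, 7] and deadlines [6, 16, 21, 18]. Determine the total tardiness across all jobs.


Sort by due date (EDD order): [(4, 6), (6, 16), (7, 18), (3, 21)]
Compute completion times and tardiness:
  Job 1: p=4, d=6, C=4, tardiness=max(0,4-6)=0
  Job 2: p=6, d=16, C=10, tardiness=max(0,10-16)=0
  Job 3: p=7, d=18, C=17, tardiness=max(0,17-18)=0
  Job 4: p=3, d=21, C=20, tardiness=max(0,20-21)=0
Total tardiness = 0

0


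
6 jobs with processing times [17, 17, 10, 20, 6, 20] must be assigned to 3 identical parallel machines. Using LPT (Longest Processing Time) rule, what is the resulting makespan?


Sort jobs in decreasing order (LPT): [20, 20, 17, 17, 10, 6]
Assign each job to the least loaded machine:
  Machine 1: jobs [20, 10], load = 30
  Machine 2: jobs [20, 6], load = 26
  Machine 3: jobs [17, 17], load = 34
Makespan = max load = 34

34


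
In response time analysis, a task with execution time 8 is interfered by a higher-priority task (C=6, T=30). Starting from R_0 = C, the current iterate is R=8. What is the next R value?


R_next = C + ceil(R_prev / T_hp) * C_hp
ceil(8 / 30) = ceil(0.2667) = 1
Interference = 1 * 6 = 6
R_next = 8 + 6 = 14

14


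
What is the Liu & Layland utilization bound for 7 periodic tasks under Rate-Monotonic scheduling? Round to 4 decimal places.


Compute 2^(1/7) = 1.1040895137
Subtract 1: 1.1040895137 - 1 = 0.1040895137
Multiply by n: 7 * 0.1040895137 = 0.7286265959
Round to 4 dp: 0.7286

0.7286


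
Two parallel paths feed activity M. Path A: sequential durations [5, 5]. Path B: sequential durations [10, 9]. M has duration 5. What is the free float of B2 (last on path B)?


ES(B2) = sum of predecessors on chain B = 10
EF(B2) = ES + duration = 10 + 9 = 19
Successor of B2 is M. ES(M) = max(sum(A), sum(B)) = max(10, 19) = 19
Free float = ES(successor) - EF(current) = 19 - 19 = 0

0


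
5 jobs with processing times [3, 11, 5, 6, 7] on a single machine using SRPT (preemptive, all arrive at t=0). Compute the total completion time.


Since all jobs arrive at t=0, SRPT equals SPT ordering.
SPT order: [3, 5, 6, 7, 11]
Completion times:
  Job 1: p=3, C=3
  Job 2: p=5, C=8
  Job 3: p=6, C=14
  Job 4: p=7, C=21
  Job 5: p=11, C=32
Total completion time = 3 + 8 + 14 + 21 + 32 = 78

78


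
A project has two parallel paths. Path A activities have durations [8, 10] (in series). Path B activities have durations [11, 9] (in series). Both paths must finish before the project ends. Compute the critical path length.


Path A total = 8 + 10 = 18
Path B total = 11 + 9 = 20
Critical path = longest path = max(18, 20) = 20

20


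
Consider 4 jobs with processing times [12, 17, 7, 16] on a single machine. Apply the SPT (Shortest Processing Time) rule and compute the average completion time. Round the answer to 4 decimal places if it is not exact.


Sort jobs by processing time (SPT order): [7, 12, 16, 17]
Compute completion times sequentially:
  Job 1: processing = 7, completes at 7
  Job 2: processing = 12, completes at 19
  Job 3: processing = 16, completes at 35
  Job 4: processing = 17, completes at 52
Sum of completion times = 113
Average completion time = 113/4 = 28.25

28.25


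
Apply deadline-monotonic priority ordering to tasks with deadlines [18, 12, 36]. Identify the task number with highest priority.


Sort tasks by relative deadline (ascending):
  Task 2: deadline = 12
  Task 1: deadline = 18
  Task 3: deadline = 36
Priority order (highest first): [2, 1, 3]
Highest priority task = 2

2


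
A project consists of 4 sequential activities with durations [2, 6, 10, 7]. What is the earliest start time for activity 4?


Activity 4 starts after activities 1 through 3 complete.
Predecessor durations: [2, 6, 10]
ES = 2 + 6 + 10 = 18

18


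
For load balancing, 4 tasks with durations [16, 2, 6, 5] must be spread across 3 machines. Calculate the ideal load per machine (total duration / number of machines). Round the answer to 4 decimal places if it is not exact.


Total processing time = 16 + 2 + 6 + 5 = 29
Number of machines = 3
Ideal balanced load = 29 / 3 = 9.6667

9.6667


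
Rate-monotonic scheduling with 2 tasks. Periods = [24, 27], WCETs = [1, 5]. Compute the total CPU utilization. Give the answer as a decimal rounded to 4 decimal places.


Compute individual utilizations (exact fractions):
  Task 1: C/T = 1/24 (approx. 0.0417)
  Task 2: C/T = 5/27 (approx. 0.1852)
Total utilization U = 1/24 + 5/27 = 49/216
Rounded to 4 decimal places: U = 0.2269
RM (Liu & Layland) bound for 2 tasks = 0.828427; compare with U = 49/216 (approx. 0.226852)
U <= bound, so schedulable by RM sufficient condition.

0.2269


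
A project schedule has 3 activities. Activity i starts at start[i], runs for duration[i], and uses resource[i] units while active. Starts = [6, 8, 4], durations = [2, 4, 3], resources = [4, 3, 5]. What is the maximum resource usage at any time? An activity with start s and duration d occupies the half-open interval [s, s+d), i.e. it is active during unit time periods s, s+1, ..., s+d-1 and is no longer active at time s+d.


Each activity i is active on [start_i, start_i + duration_i).
Compute total resource usage per time slot:
  t=0: active resources = [], total = 0
  t=1: active resources = [], total = 0
  t=2: active resources = [], total = 0
  t=3: active resources = [], total = 0
  t=4: active resources = [5], total = 5
  t=5: active resources = [5], total = 5
  t=6: active resources = [4, 5], total = 9
  t=7: active resources = [4], total = 4
  t=8: active resources = [3], total = 3
  t=9: active resources = [3], total = 3
  t=10: active resources = [3], total = 3
  t=11: active resources = [3], total = 3
Peak resource demand = 9

9


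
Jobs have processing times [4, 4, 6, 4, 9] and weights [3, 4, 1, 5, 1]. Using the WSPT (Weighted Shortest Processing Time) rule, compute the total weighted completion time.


Compute p/w ratios and sort ascending (WSPT): [(4, 5), (4, 4), (4, 3), (6, 1), (9, 1)]
Compute weighted completion times:
  Job (p=4,w=5): C=4, w*C=5*4=20
  Job (p=4,w=4): C=8, w*C=4*8=32
  Job (p=4,w=3): C=12, w*C=3*12=36
  Job (p=6,w=1): C=18, w*C=1*18=18
  Job (p=9,w=1): C=27, w*C=1*27=27
Total weighted completion time = 133

133


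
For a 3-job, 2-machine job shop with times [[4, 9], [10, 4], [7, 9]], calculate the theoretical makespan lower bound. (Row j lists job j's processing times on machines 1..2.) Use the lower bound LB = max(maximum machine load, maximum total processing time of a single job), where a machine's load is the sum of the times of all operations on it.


Machine loads:
  Machine 1: 4 + 10 + 7 = 21
  Machine 2: 9 + 4 + 9 = 22
Max machine load = 22
Job totals:
  Job 1: 13
  Job 2: 14
  Job 3: 16
Max job total = 16
Lower bound = max(22, 16) = 22

22


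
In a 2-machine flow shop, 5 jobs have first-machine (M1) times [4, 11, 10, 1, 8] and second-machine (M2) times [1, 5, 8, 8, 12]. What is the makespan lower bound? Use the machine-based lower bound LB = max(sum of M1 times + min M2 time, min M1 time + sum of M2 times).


LB1 = sum(M1 times) + min(M2 times) = 34 + 1 = 35
LB2 = min(M1 times) + sum(M2 times) = 1 + 34 = 35
Lower bound = max(LB1, LB2) = max(35, 35) = 35

35


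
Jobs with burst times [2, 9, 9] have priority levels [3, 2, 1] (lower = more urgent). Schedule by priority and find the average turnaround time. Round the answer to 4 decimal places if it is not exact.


Sort by priority (ascending = highest first):
Order: [(1, 9), (2, 9), (3, 2)]
Completion times:
  Priority 1, burst=9, C=9
  Priority 2, burst=9, C=18
  Priority 3, burst=2, C=20
Average turnaround = 47/3 = 15.6667

15.6667


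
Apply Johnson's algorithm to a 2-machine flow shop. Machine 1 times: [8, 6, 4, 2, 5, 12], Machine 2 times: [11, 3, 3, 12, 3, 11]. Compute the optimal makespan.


Apply Johnson's rule:
  Group 1 (a <= b): [(4, 2, 12), (1, 8, 11)]
  Group 2 (a > b): [(6, 12, 11), (2, 6, 3), (3, 4, 3), (5, 5, 3)]
Optimal job order: [4, 1, 6, 2, 3, 5]
Schedule:
  Job 4: M1 done at 2, M2 done at 14
  Job 1: M1 done at 10, M2 done at 25
  Job 6: M1 done at 22, M2 done at 36
  Job 2: M1 done at 28, M2 done at 39
  Job 3: M1 done at 32, M2 done at 42
  Job 5: M1 done at 37, M2 done at 45
Makespan = 45

45


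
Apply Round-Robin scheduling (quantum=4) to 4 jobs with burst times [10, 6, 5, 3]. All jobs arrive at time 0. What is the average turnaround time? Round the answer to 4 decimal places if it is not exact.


Time quantum = 4
Execution trace:
  J1 runs 4 units, time = 4
  J2 runs 4 units, time = 8
  J3 runs 4 units, time = 12
  J4 runs 3 units, time = 15
  J1 runs 4 units, time = 19
  J2 runs 2 units, time = 21
  J3 runs 1 units, time = 22
  J1 runs 2 units, time = 24
Finish times: [24, 21, 22, 15]
Average turnaround = 82/4 = 20.5

20.5


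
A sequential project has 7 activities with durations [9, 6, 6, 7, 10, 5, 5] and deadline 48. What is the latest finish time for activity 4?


LF(activity 4) = deadline - sum of successor durations
Successors: activities 5 through 7 with durations [10, 5, 5]
Sum of successor durations = 20
LF = 48 - 20 = 28

28


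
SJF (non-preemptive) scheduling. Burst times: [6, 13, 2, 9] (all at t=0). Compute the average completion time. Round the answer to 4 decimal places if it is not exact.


SJF order (ascending): [2, 6, 9, 13]
Completion times:
  Job 1: burst=2, C=2
  Job 2: burst=6, C=8
  Job 3: burst=9, C=17
  Job 4: burst=13, C=30
Average completion = 57/4 = 14.25

14.25


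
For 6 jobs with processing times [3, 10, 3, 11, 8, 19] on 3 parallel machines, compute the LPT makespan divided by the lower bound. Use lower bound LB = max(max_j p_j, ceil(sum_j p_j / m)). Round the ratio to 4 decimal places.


LPT order: [19, 11, 10, 8, 3, 3]
Machine loads after assignment: [19, 17, 18]
LPT makespan = 19
Lower bound = max(max_job, ceil(total/3)) = max(19, 18) = 19
Ratio = 19 / 19 = 1.0

1.0


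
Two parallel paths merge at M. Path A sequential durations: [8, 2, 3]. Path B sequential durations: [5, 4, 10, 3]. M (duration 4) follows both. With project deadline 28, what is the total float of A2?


Forward pass: ES(A2) = sum of predecessors on chain A = 8
EF = ES + duration = 8 + 2 = 10
Backward pass: LF(M) = deadline = 28; LS(M) = 28 - 4 = 24
LF(A2) = LS(M) - sum(successors on chain A) = 24 - 3 = 21
LS = LF - duration = 21 - 2 = 19
Total float = LS - ES = 19 - 8 = 11

11


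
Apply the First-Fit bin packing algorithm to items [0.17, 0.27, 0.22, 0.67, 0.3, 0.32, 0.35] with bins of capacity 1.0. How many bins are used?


Place items sequentially using First-Fit:
  Item 0.17 -> new Bin 1
  Item 0.27 -> Bin 1 (now 0.44)
  Item 0.22 -> Bin 1 (now 0.66)
  Item 0.67 -> new Bin 2
  Item 0.3 -> Bin 1 (now 0.96)
  Item 0.32 -> Bin 2 (now 0.99)
  Item 0.35 -> new Bin 3
Total bins used = 3

3


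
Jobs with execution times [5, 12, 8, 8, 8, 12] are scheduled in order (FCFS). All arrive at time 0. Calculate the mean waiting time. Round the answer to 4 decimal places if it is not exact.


FCFS order (as given): [5, 12, 8, 8, 8, 12]
Waiting times:
  Job 1: wait = 0
  Job 2: wait = 5
  Job 3: wait = 17
  Job 4: wait = 25
  Job 5: wait = 33
  Job 6: wait = 41
Sum of waiting times = 121
Average waiting time = 121/6 = 20.1667

20.1667


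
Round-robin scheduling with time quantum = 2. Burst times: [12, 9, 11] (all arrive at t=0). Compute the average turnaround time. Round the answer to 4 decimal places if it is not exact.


Time quantum = 2
Execution trace:
  J1 runs 2 units, time = 2
  J2 runs 2 units, time = 4
  J3 runs 2 units, time = 6
  J1 runs 2 units, time = 8
  J2 runs 2 units, time = 10
  J3 runs 2 units, time = 12
  J1 runs 2 units, time = 14
  J2 runs 2 units, time = 16
  J3 runs 2 units, time = 18
  J1 runs 2 units, time = 20
  J2 runs 2 units, time = 22
  J3 runs 2 units, time = 24
  J1 runs 2 units, time = 26
  J2 runs 1 units, time = 27
  J3 runs 2 units, time = 29
  J1 runs 2 units, time = 31
  J3 runs 1 units, time = 32
Finish times: [31, 27, 32]
Average turnaround = 90/3 = 30.0

30.0


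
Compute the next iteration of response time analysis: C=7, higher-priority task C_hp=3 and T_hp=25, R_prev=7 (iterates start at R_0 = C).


R_next = C + ceil(R_prev / T_hp) * C_hp
ceil(7 / 25) = ceil(0.28) = 1
Interference = 1 * 3 = 3
R_next = 7 + 3 = 10

10


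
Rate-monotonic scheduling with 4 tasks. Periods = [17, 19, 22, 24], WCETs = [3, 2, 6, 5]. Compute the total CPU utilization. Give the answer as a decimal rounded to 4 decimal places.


Compute individual utilizations (exact fractions):
  Task 1: C/T = 3/17 (approx. 0.1765)
  Task 2: C/T = 2/19 (approx. 0.1053)
  Task 3: C/T = 6/22 = 3/11 (approx. 0.2727)
  Task 4: C/T = 5/24 (approx. 0.2083)
Total utilization U = 3/17 + 2/19 + 3/11 + 5/24 = 65045/85272
Rounded to 4 decimal places: U = 0.7628
RM (Liu & Layland) bound for 4 tasks = 0.756828; compare with U = 65045/85272 (approx. 0.762794)
bound < U <= 1, so the RM sufficient condition is not met (inconclusive; an exact test such as response-time analysis is needed).

0.7628


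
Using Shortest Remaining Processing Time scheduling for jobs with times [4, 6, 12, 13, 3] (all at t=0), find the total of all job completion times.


Since all jobs arrive at t=0, SRPT equals SPT ordering.
SPT order: [3, 4, 6, 12, 13]
Completion times:
  Job 1: p=3, C=3
  Job 2: p=4, C=7
  Job 3: p=6, C=13
  Job 4: p=12, C=25
  Job 5: p=13, C=38
Total completion time = 3 + 7 + 13 + 25 + 38 = 86

86


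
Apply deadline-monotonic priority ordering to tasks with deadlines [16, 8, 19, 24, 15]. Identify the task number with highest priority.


Sort tasks by relative deadline (ascending):
  Task 2: deadline = 8
  Task 5: deadline = 15
  Task 1: deadline = 16
  Task 3: deadline = 19
  Task 4: deadline = 24
Priority order (highest first): [2, 5, 1, 3, 4]
Highest priority task = 2

2


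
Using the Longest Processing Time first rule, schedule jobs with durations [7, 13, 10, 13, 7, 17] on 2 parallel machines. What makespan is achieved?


Sort jobs in decreasing order (LPT): [17, 13, 13, 10, 7, 7]
Assign each job to the least loaded machine:
  Machine 1: jobs [17, 10, 7], load = 34
  Machine 2: jobs [13, 13, 7], load = 33
Makespan = max load = 34

34


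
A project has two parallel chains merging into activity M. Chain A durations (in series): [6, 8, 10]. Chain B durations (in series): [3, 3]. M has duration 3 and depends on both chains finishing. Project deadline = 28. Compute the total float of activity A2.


Forward pass: ES(A2) = sum of predecessors on chain A = 6
EF = ES + duration = 6 + 8 = 14
Backward pass: LF(M) = deadline = 28; LS(M) = 28 - 3 = 25
LF(A2) = LS(M) - sum(successors on chain A) = 25 - 10 = 15
LS = LF - duration = 15 - 8 = 7
Total float = LS - ES = 7 - 6 = 1

1


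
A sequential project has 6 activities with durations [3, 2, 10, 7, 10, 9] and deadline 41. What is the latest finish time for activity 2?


LF(activity 2) = deadline - sum of successor durations
Successors: activities 3 through 6 with durations [10, 7, 10, 9]
Sum of successor durations = 36
LF = 41 - 36 = 5

5


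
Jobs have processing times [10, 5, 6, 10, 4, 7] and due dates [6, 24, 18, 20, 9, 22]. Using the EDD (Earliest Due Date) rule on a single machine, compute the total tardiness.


Sort by due date (EDD order): [(10, 6), (4, 9), (6, 18), (10, 20), (7, 22), (5, 24)]
Compute completion times and tardiness:
  Job 1: p=10, d=6, C=10, tardiness=max(0,10-6)=4
  Job 2: p=4, d=9, C=14, tardiness=max(0,14-9)=5
  Job 3: p=6, d=18, C=20, tardiness=max(0,20-18)=2
  Job 4: p=10, d=20, C=30, tardiness=max(0,30-20)=10
  Job 5: p=7, d=22, C=37, tardiness=max(0,37-22)=15
  Job 6: p=5, d=24, C=42, tardiness=max(0,42-24)=18
Total tardiness = 54

54


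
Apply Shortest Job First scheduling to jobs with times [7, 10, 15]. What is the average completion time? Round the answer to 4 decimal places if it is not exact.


SJF order (ascending): [7, 10, 15]
Completion times:
  Job 1: burst=7, C=7
  Job 2: burst=10, C=17
  Job 3: burst=15, C=32
Average completion = 56/3 = 18.6667

18.6667


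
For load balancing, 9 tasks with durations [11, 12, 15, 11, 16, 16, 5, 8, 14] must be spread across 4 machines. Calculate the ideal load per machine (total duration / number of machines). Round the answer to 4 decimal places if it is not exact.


Total processing time = 11 + 12 + 15 + 11 + 16 + 16 + 5 + 8 + 14 = 108
Number of machines = 4
Ideal balanced load = 108 / 4 = 27.0

27.0


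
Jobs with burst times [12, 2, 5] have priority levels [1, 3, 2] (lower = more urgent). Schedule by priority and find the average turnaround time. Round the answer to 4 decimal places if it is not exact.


Sort by priority (ascending = highest first):
Order: [(1, 12), (2, 5), (3, 2)]
Completion times:
  Priority 1, burst=12, C=12
  Priority 2, burst=5, C=17
  Priority 3, burst=2, C=19
Average turnaround = 48/3 = 16.0

16.0


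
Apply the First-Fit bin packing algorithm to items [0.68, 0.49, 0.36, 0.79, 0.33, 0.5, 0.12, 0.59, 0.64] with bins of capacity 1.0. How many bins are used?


Place items sequentially using First-Fit:
  Item 0.68 -> new Bin 1
  Item 0.49 -> new Bin 2
  Item 0.36 -> Bin 2 (now 0.85)
  Item 0.79 -> new Bin 3
  Item 0.33 -> new Bin 4
  Item 0.5 -> Bin 4 (now 0.83)
  Item 0.12 -> Bin 1 (now 0.8)
  Item 0.59 -> new Bin 5
  Item 0.64 -> new Bin 6
Total bins used = 6

6


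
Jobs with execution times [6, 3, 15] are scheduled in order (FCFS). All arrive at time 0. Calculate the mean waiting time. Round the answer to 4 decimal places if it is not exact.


FCFS order (as given): [6, 3, 15]
Waiting times:
  Job 1: wait = 0
  Job 2: wait = 6
  Job 3: wait = 9
Sum of waiting times = 15
Average waiting time = 15/3 = 5.0

5.0


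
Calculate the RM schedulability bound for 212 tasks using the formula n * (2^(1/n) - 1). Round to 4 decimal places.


Compute 2^(1/212) = 1.0032749130
Subtract 1: 1.0032749130 - 1 = 0.0032749130
Multiply by n: 212 * 0.0032749130 = 0.6942815560
Round to 4 dp: 0.6943

0.6943


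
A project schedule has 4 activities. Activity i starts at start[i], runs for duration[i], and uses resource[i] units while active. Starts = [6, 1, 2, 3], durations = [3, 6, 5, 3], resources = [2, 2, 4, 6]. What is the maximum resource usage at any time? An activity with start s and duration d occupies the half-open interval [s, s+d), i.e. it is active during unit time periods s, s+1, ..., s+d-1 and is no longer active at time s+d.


Each activity i is active on [start_i, start_i + duration_i).
Compute total resource usage per time slot:
  t=0: active resources = [], total = 0
  t=1: active resources = [2], total = 2
  t=2: active resources = [2, 4], total = 6
  t=3: active resources = [2, 4, 6], total = 12
  t=4: active resources = [2, 4, 6], total = 12
  t=5: active resources = [2, 4, 6], total = 12
  t=6: active resources = [2, 2, 4], total = 8
  t=7: active resources = [2], total = 2
  t=8: active resources = [2], total = 2
Peak resource demand = 12

12


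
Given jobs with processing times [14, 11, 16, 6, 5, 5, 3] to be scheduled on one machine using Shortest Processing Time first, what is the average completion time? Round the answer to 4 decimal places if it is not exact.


Sort jobs by processing time (SPT order): [3, 5, 5, 6, 11, 14, 16]
Compute completion times sequentially:
  Job 1: processing = 3, completes at 3
  Job 2: processing = 5, completes at 8
  Job 3: processing = 5, completes at 13
  Job 4: processing = 6, completes at 19
  Job 5: processing = 11, completes at 30
  Job 6: processing = 14, completes at 44
  Job 7: processing = 16, completes at 60
Sum of completion times = 177
Average completion time = 177/7 = 25.2857

25.2857


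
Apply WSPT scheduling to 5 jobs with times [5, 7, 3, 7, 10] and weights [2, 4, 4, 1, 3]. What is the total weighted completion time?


Compute p/w ratios and sort ascending (WSPT): [(3, 4), (7, 4), (5, 2), (10, 3), (7, 1)]
Compute weighted completion times:
  Job (p=3,w=4): C=3, w*C=4*3=12
  Job (p=7,w=4): C=10, w*C=4*10=40
  Job (p=5,w=2): C=15, w*C=2*15=30
  Job (p=10,w=3): C=25, w*C=3*25=75
  Job (p=7,w=1): C=32, w*C=1*32=32
Total weighted completion time = 189

189


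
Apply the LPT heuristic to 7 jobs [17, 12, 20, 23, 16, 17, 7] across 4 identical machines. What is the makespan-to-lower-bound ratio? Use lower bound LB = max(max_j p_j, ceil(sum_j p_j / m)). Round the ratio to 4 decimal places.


LPT order: [23, 20, 17, 17, 16, 12, 7]
Machine loads after assignment: [23, 27, 33, 29]
LPT makespan = 33
Lower bound = max(max_job, ceil(total/4)) = max(23, 28) = 28
Ratio = 33 / 28 = 1.1786

1.1786


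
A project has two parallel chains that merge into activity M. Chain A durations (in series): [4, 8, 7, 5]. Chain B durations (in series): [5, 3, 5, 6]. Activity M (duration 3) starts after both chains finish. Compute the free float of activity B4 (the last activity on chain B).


ES(B4) = sum of predecessors on chain B = 13
EF(B4) = ES + duration = 13 + 6 = 19
Successor of B4 is M. ES(M) = max(sum(A), sum(B)) = max(24, 19) = 24
Free float = ES(successor) - EF(current) = 24 - 19 = 5

5


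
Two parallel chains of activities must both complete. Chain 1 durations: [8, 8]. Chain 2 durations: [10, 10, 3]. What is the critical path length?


Path A total = 8 + 8 = 16
Path B total = 10 + 10 + 3 = 23
Critical path = longest path = max(16, 23) = 23

23


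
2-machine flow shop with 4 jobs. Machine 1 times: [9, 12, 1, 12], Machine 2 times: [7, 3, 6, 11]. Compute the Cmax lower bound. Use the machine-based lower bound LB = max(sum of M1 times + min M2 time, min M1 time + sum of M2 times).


LB1 = sum(M1 times) + min(M2 times) = 34 + 3 = 37
LB2 = min(M1 times) + sum(M2 times) = 1 + 27 = 28
Lower bound = max(LB1, LB2) = max(37, 28) = 37

37


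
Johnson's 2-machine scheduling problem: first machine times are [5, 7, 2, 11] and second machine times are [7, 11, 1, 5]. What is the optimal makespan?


Apply Johnson's rule:
  Group 1 (a <= b): [(1, 5, 7), (2, 7, 11)]
  Group 2 (a > b): [(4, 11, 5), (3, 2, 1)]
Optimal job order: [1, 2, 4, 3]
Schedule:
  Job 1: M1 done at 5, M2 done at 12
  Job 2: M1 done at 12, M2 done at 23
  Job 4: M1 done at 23, M2 done at 28
  Job 3: M1 done at 25, M2 done at 29
Makespan = 29

29


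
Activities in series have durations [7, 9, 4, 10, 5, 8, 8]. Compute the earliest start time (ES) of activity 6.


Activity 6 starts after activities 1 through 5 complete.
Predecessor durations: [7, 9, 4, 10, 5]
ES = 7 + 9 + 4 + 10 + 5 = 35

35


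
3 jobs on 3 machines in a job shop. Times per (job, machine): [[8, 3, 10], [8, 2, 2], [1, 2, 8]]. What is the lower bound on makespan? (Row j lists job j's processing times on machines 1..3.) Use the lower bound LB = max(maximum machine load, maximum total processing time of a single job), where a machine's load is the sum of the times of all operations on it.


Machine loads:
  Machine 1: 8 + 8 + 1 = 17
  Machine 2: 3 + 2 + 2 = 7
  Machine 3: 10 + 2 + 8 = 20
Max machine load = 20
Job totals:
  Job 1: 21
  Job 2: 12
  Job 3: 11
Max job total = 21
Lower bound = max(20, 21) = 21

21


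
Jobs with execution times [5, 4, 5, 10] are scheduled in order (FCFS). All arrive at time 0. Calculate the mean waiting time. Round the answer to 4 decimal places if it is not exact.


FCFS order (as given): [5, 4, 5, 10]
Waiting times:
  Job 1: wait = 0
  Job 2: wait = 5
  Job 3: wait = 9
  Job 4: wait = 14
Sum of waiting times = 28
Average waiting time = 28/4 = 7.0

7.0


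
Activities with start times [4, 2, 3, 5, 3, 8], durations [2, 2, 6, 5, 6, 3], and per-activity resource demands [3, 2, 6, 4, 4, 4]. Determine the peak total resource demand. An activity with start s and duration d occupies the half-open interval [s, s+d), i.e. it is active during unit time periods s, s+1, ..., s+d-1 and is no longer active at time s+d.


Each activity i is active on [start_i, start_i + duration_i).
Compute total resource usage per time slot:
  t=0: active resources = [], total = 0
  t=1: active resources = [], total = 0
  t=2: active resources = [2], total = 2
  t=3: active resources = [2, 6, 4], total = 12
  t=4: active resources = [3, 6, 4], total = 13
  t=5: active resources = [3, 6, 4, 4], total = 17
  t=6: active resources = [6, 4, 4], total = 14
  t=7: active resources = [6, 4, 4], total = 14
  t=8: active resources = [6, 4, 4, 4], total = 18
  t=9: active resources = [4, 4], total = 8
  t=10: active resources = [4], total = 4
Peak resource demand = 18

18


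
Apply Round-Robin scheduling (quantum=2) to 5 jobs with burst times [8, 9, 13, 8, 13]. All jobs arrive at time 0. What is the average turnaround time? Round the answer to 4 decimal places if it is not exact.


Time quantum = 2
Execution trace:
  J1 runs 2 units, time = 2
  J2 runs 2 units, time = 4
  J3 runs 2 units, time = 6
  J4 runs 2 units, time = 8
  J5 runs 2 units, time = 10
  J1 runs 2 units, time = 12
  J2 runs 2 units, time = 14
  J3 runs 2 units, time = 16
  J4 runs 2 units, time = 18
  J5 runs 2 units, time = 20
  J1 runs 2 units, time = 22
  J2 runs 2 units, time = 24
  J3 runs 2 units, time = 26
  J4 runs 2 units, time = 28
  J5 runs 2 units, time = 30
  J1 runs 2 units, time = 32
  J2 runs 2 units, time = 34
  J3 runs 2 units, time = 36
  J4 runs 2 units, time = 38
  J5 runs 2 units, time = 40
  J2 runs 1 units, time = 41
  J3 runs 2 units, time = 43
  J5 runs 2 units, time = 45
  J3 runs 2 units, time = 47
  J5 runs 2 units, time = 49
  J3 runs 1 units, time = 50
  J5 runs 1 units, time = 51
Finish times: [32, 41, 50, 38, 51]
Average turnaround = 212/5 = 42.4

42.4


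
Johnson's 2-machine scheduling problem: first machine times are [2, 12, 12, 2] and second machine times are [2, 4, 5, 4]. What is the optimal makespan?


Apply Johnson's rule:
  Group 1 (a <= b): [(1, 2, 2), (4, 2, 4)]
  Group 2 (a > b): [(3, 12, 5), (2, 12, 4)]
Optimal job order: [1, 4, 3, 2]
Schedule:
  Job 1: M1 done at 2, M2 done at 4
  Job 4: M1 done at 4, M2 done at 8
  Job 3: M1 done at 16, M2 done at 21
  Job 2: M1 done at 28, M2 done at 32
Makespan = 32

32


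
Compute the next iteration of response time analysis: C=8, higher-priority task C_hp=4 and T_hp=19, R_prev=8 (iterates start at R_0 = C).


R_next = C + ceil(R_prev / T_hp) * C_hp
ceil(8 / 19) = ceil(0.4211) = 1
Interference = 1 * 4 = 4
R_next = 8 + 4 = 12

12


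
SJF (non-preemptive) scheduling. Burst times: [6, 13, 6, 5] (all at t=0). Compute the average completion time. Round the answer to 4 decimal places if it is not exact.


SJF order (ascending): [5, 6, 6, 13]
Completion times:
  Job 1: burst=5, C=5
  Job 2: burst=6, C=11
  Job 3: burst=6, C=17
  Job 4: burst=13, C=30
Average completion = 63/4 = 15.75

15.75


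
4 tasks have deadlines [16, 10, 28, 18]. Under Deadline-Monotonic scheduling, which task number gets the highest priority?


Sort tasks by relative deadline (ascending):
  Task 2: deadline = 10
  Task 1: deadline = 16
  Task 4: deadline = 18
  Task 3: deadline = 28
Priority order (highest first): [2, 1, 4, 3]
Highest priority task = 2

2


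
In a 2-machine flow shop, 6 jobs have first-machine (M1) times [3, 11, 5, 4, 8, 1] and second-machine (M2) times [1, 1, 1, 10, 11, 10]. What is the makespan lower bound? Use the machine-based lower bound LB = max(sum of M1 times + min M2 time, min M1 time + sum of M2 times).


LB1 = sum(M1 times) + min(M2 times) = 32 + 1 = 33
LB2 = min(M1 times) + sum(M2 times) = 1 + 34 = 35
Lower bound = max(LB1, LB2) = max(33, 35) = 35

35


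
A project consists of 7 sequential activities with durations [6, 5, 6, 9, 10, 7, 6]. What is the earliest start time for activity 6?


Activity 6 starts after activities 1 through 5 complete.
Predecessor durations: [6, 5, 6, 9, 10]
ES = 6 + 5 + 6 + 9 + 10 = 36

36


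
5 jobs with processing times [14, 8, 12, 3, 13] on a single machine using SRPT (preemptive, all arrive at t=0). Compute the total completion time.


Since all jobs arrive at t=0, SRPT equals SPT ordering.
SPT order: [3, 8, 12, 13, 14]
Completion times:
  Job 1: p=3, C=3
  Job 2: p=8, C=11
  Job 3: p=12, C=23
  Job 4: p=13, C=36
  Job 5: p=14, C=50
Total completion time = 3 + 11 + 23 + 36 + 50 = 123

123


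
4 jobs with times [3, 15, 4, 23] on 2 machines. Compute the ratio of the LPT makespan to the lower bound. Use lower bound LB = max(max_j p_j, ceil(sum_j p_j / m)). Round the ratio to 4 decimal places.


LPT order: [23, 15, 4, 3]
Machine loads after assignment: [23, 22]
LPT makespan = 23
Lower bound = max(max_job, ceil(total/2)) = max(23, 23) = 23
Ratio = 23 / 23 = 1.0

1.0


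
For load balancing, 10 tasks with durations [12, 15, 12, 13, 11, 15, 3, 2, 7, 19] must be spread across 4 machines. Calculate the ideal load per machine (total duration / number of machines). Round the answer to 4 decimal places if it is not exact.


Total processing time = 12 + 15 + 12 + 13 + 11 + 15 + 3 + 2 + 7 + 19 = 109
Number of machines = 4
Ideal balanced load = 109 / 4 = 27.25

27.25


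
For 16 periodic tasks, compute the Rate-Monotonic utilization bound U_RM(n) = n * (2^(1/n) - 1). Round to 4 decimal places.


Compute 2^(1/16) = 1.0442737824
Subtract 1: 1.0442737824 - 1 = 0.0442737824
Multiply by n: 16 * 0.0442737824 = 0.7083805184
Round to 4 dp: 0.7084

0.7084


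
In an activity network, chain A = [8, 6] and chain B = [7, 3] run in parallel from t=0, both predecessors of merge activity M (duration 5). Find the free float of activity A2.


ES(A2) = sum of predecessors on chain A = 8
EF(A2) = ES + duration = 8 + 6 = 14
Successor of A2 is M. ES(M) = max(sum(A), sum(B)) = max(14, 10) = 14
Free float = ES(successor) - EF(current) = 14 - 14 = 0

0


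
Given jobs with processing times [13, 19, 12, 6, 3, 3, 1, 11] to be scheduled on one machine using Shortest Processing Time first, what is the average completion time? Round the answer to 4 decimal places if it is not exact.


Sort jobs by processing time (SPT order): [1, 3, 3, 6, 11, 12, 13, 19]
Compute completion times sequentially:
  Job 1: processing = 1, completes at 1
  Job 2: processing = 3, completes at 4
  Job 3: processing = 3, completes at 7
  Job 4: processing = 6, completes at 13
  Job 5: processing = 11, completes at 24
  Job 6: processing = 12, completes at 36
  Job 7: processing = 13, completes at 49
  Job 8: processing = 19, completes at 68
Sum of completion times = 202
Average completion time = 202/8 = 25.25

25.25


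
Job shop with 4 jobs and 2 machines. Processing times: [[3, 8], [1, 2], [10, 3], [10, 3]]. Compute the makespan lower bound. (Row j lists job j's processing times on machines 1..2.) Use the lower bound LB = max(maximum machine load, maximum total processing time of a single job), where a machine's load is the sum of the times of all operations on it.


Machine loads:
  Machine 1: 3 + 1 + 10 + 10 = 24
  Machine 2: 8 + 2 + 3 + 3 = 16
Max machine load = 24
Job totals:
  Job 1: 11
  Job 2: 3
  Job 3: 13
  Job 4: 13
Max job total = 13
Lower bound = max(24, 13) = 24

24


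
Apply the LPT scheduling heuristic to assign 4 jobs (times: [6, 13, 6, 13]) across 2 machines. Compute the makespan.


Sort jobs in decreasing order (LPT): [13, 13, 6, 6]
Assign each job to the least loaded machine:
  Machine 1: jobs [13, 6], load = 19
  Machine 2: jobs [13, 6], load = 19
Makespan = max load = 19

19


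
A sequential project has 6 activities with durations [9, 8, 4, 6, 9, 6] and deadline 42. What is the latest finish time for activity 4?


LF(activity 4) = deadline - sum of successor durations
Successors: activities 5 through 6 with durations [9, 6]
Sum of successor durations = 15
LF = 42 - 15 = 27

27


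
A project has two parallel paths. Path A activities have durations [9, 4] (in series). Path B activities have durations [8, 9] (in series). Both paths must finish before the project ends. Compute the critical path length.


Path A total = 9 + 4 = 13
Path B total = 8 + 9 = 17
Critical path = longest path = max(13, 17) = 17

17


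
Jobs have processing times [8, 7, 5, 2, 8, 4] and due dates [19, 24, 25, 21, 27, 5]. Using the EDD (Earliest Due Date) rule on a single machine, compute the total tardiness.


Sort by due date (EDD order): [(4, 5), (8, 19), (2, 21), (7, 24), (5, 25), (8, 27)]
Compute completion times and tardiness:
  Job 1: p=4, d=5, C=4, tardiness=max(0,4-5)=0
  Job 2: p=8, d=19, C=12, tardiness=max(0,12-19)=0
  Job 3: p=2, d=21, C=14, tardiness=max(0,14-21)=0
  Job 4: p=7, d=24, C=21, tardiness=max(0,21-24)=0
  Job 5: p=5, d=25, C=26, tardiness=max(0,26-25)=1
  Job 6: p=8, d=27, C=34, tardiness=max(0,34-27)=7
Total tardiness = 8

8


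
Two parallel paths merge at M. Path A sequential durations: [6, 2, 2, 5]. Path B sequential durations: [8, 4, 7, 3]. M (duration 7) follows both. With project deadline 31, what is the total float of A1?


Forward pass: ES(A1) = sum of predecessors on chain A = 0
EF = ES + duration = 0 + 6 = 6
Backward pass: LF(M) = deadline = 31; LS(M) = 31 - 7 = 24
LF(A1) = LS(M) - sum(successors on chain A) = 24 - 9 = 15
LS = LF - duration = 15 - 6 = 9
Total float = LS - ES = 9 - 0 = 9

9
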